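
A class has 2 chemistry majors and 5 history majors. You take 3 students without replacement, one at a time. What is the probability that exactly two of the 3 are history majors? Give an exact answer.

4/7

One ordering (history majors drawn first) has probability 5/7 × 4/6 × 2/5 = 40/210 = 4/21.
There are C(3,2) = 3 such orderings, each equally likely, so P = 3 × 4/21 = 4/7.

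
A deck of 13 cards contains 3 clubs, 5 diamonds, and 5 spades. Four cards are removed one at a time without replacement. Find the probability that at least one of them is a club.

P(no clubs) = 10/13 × 9/12 × 8/11 × 7/10 = 5040/17160 = 42/143.
P(at least one) = 1 − 42/143 = 101/143.

101/143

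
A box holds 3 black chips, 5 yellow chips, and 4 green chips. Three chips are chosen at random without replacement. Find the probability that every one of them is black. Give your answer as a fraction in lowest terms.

P(every draw is black) = 3/12 × 2/11 × 1/10 = 6/1320 = 1/220.

1/220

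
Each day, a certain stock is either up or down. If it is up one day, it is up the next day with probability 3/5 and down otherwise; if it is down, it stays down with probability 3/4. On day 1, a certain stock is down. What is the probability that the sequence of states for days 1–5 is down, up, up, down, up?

3/200

Day 1 is given. For each transition, use the conditional probability from the current state:
P(up | down) = 1/4; P(up | up) = 3/5; P(down | up) = 2/5; P(up | down) = 1/4.
P = 1/4 × 3/5 × 2/5 × 1/4 = 6/400 = 3/200.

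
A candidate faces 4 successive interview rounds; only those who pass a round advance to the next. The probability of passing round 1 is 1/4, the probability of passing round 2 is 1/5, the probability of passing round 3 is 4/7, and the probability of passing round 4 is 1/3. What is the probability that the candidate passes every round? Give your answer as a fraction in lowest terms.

The events are sequential, so multiply the conditional probabilities:
P = 1/4 × 1/5 × 4/7 × 1/3 = 4/420 = 1/105.

1/105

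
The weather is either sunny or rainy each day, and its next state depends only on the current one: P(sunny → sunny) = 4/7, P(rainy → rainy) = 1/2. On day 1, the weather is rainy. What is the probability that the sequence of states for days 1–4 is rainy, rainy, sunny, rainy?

Day 1 is given. For each transition, use the conditional probability from the current state:
P(rainy | rainy) = 1/2; P(sunny | rainy) = 1/2; P(rainy | sunny) = 3/7.
P = 1/2 × 1/2 × 3/7 = 3/28.

3/28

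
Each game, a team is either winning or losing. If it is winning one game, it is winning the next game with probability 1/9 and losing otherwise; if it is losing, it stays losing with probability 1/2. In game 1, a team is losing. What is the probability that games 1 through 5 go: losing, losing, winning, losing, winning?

1/9

Game 1 is given. For each transition, use the conditional probability from the current state:
P(losing | losing) = 1/2; P(winning | losing) = 1/2; P(losing | winning) = 8/9; P(winning | losing) = 1/2.
P = 1/2 × 1/2 × 8/9 × 1/2 = 8/72 = 1/9.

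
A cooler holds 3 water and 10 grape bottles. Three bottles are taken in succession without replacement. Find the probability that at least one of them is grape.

P(no grape) = 3/13 × 2/12 × 1/11 = 6/1716 = 1/286.
P(at least one) = 1 − 1/286 = 285/286.

285/286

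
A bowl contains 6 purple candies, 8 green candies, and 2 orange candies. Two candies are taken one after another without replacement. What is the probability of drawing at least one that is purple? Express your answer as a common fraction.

P(no purple) = 10/16 × 9/15 = 90/240 = 3/8.
P(at least one) = 1 − 3/8 = 5/8.

5/8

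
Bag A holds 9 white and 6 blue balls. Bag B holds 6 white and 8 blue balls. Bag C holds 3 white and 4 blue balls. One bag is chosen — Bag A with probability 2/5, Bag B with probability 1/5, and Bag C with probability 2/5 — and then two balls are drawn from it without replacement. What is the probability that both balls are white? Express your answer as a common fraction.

From Bag A: P(both white) = (9/15)(8/14) = 12/35.
From Bag B: P(both white) = (6/14)(5/13) = 15/91.
From Bag C: P(both white) = (3/7)(2/6) = 1/7.
Total probability = (2/5)(12/35) + (1/5)(15/91) + (2/5)(1/7) = 517/2275.

517/2275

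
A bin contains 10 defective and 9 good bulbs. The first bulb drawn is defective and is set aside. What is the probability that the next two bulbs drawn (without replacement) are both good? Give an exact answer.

With the first bulb removed, 9 good remain out of 18.
P = 9/18 × 8/17 = 72/306 = 4/17.

4/17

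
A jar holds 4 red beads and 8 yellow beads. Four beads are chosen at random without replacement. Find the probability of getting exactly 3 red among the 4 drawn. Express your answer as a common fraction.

One ordering (red drawn first) has probability 4/12 × 3/11 × 2/10 × 8/9 = 192/11880 = 8/495.
There are C(4,3) = 4 such orderings, each equally likely, so P = 4 × 8/495 = 32/495.

32/495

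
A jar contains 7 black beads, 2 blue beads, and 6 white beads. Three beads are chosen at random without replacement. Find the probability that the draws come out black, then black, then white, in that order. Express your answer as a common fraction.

Multiply the probability of each draw given the previous ones:
P = 7/15 × 6/14 × 6/13 = 252/2730 = 6/65.

6/65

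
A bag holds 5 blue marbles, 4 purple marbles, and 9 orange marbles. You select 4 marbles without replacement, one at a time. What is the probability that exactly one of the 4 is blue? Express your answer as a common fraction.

143/306

One ordering (blue drawn first) has probability 5/18 × 13/17 × 12/16 × 11/15 = 8580/73440 = 143/1224.
There are C(4,1) = 4 such orderings, each equally likely, so P = 4 × 143/1224 = 143/306.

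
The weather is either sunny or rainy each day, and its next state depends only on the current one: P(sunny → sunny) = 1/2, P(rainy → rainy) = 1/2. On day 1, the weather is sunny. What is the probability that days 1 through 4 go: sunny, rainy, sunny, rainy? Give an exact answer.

1/8

Day 1 is given. For each transition, use the conditional probability from the current state:
P(rainy | sunny) = 1/2; P(sunny | rainy) = 1/2; P(rainy | sunny) = 1/2.
P = 1/2 × 1/2 × 1/2 = 1/8.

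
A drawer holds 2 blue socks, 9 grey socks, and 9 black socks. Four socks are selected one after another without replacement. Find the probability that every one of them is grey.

P = 9/20 × 8/19 × 7/18 × 6/17 = 3024/116280 = 42/1615.

42/1615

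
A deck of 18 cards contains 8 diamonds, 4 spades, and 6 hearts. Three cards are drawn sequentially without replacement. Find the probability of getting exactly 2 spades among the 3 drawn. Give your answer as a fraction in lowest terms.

One ordering (spades drawn first) has probability 4/18 × 3/17 × 14/16 = 168/4896 = 7/204.
There are C(3,2) = 3 such orderings, each equally likely, so P = 3 × 7/204 = 7/68.

7/68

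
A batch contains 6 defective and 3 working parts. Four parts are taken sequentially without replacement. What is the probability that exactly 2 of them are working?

One ordering (working drawn first) has probability 3/9 × 2/8 × 6/7 × 5/6 = 180/3024 = 5/84.
There are C(4,2) = 6 such orderings, each equally likely, so P = 6 × 5/84 = 5/14.

5/14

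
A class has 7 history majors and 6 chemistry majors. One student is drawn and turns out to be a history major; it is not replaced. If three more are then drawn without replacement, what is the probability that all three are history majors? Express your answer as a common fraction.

1/11

After the first draw, 6 of the remaining 12 students are history majors.
P = 6/12 × 5/11 × 4/10 = 120/1320 = 1/11.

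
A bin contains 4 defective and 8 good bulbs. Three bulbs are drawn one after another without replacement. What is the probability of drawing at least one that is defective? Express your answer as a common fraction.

P(no defective) = 8/12 × 7/11 × 6/10 = 336/1320 = 14/55.
P(at least one) = 1 − 14/55 = 41/55.

41/55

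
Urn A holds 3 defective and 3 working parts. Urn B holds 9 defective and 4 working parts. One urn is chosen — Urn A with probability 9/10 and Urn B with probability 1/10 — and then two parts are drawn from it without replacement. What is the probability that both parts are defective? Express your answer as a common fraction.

147/650

From Urn A: P(both defective) = (3/6)(2/5) = 1/5.
From Urn B: P(both defective) = (9/13)(8/12) = 6/13.
Total probability = (9/10)(1/5) + (1/10)(6/13) = 147/650.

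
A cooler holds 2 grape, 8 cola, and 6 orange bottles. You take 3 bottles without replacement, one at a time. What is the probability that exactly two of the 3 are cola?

One ordering (cola drawn first) has probability 8/16 × 7/15 × 8/14 = 448/3360 = 2/15.
There are C(3,2) = 3 such orderings, each equally likely, so P = 3 × 2/15 = 2/5.

2/5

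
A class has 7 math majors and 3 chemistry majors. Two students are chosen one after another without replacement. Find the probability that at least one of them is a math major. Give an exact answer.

P(no math majors) = 3/10 × 2/9 = 6/90 = 1/15.
P(at least one) = 1 − 1/15 = 14/15.

14/15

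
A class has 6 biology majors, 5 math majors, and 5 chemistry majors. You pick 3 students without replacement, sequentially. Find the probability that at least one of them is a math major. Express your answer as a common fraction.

79/112

P(no math majors) = 11/16 × 10/15 × 9/14 = 990/3360 = 33/112.
P(at least one) = 1 − 33/112 = 79/112.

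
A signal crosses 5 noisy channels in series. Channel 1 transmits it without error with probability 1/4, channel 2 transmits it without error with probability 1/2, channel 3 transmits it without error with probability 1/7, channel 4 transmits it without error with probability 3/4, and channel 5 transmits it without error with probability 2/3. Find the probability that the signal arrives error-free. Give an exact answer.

Multiplying along the chain,
P = 1/4 × 1/2 × 1/7 × 3/4 × 2/3 = 6/672 = 1/112.

1/112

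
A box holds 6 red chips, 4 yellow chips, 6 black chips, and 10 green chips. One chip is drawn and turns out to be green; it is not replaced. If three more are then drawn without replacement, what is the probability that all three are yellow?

After the first draw, 4 of the remaining 25 chips are yellow.
P = 4/25 × 3/24 × 2/23 = 24/13800 = 1/575.

1/575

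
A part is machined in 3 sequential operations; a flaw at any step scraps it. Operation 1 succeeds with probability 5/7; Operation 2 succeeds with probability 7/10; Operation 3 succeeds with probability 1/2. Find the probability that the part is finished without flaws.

The events are sequential, so multiply the conditional probabilities:
P = 5/7 × 7/10 × 1/2 = 35/140 = 1/4.

1/4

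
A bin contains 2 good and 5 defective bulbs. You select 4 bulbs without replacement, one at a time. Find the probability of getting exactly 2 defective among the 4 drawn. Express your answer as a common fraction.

2/7

One ordering (defective drawn first) has probability 5/7 × 4/6 × 2/5 × 1/4 = 40/840 = 1/21.
There are C(4,2) = 6 such orderings, each equally likely, so P = 6 × 1/21 = 2/7.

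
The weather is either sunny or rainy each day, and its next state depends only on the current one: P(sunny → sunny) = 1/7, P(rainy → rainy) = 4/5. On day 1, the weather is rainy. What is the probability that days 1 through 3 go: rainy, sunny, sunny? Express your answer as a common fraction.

1/35

Day 1 is given. For each transition, use the conditional probability from the current state:
P(sunny | rainy) = 1/5; P(sunny | sunny) = 1/7.
P = 1/5 × 1/7 = 1/35.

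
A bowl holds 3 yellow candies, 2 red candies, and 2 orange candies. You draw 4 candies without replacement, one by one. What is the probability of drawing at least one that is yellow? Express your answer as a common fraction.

P(no yellow) = 4/7 × 3/6 × 2/5 × 1/4 = 24/840 = 1/35.
P(at least one) = 1 − 1/35 = 34/35.

34/35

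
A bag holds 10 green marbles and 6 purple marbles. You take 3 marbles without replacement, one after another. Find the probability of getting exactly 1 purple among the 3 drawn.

One ordering (purple drawn first) has probability 6/16 × 10/15 × 9/14 = 540/3360 = 9/56.
There are C(3,1) = 3 such orderings, each equally likely, so P = 3 × 9/56 = 27/56.

27/56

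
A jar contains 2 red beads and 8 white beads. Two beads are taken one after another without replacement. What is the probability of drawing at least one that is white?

44/45

P(no white) = 2/10 × 1/9 = 2/90 = 1/45.
P(at least one) = 1 − 1/45 = 44/45.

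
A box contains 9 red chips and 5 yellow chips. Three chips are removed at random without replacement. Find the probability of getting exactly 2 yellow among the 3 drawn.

45/182

One ordering (yellow drawn first) has probability 5/14 × 4/13 × 9/12 = 180/2184 = 15/182.
There are C(3,2) = 3 such orderings, each equally likely, so P = 3 × 15/182 = 45/182.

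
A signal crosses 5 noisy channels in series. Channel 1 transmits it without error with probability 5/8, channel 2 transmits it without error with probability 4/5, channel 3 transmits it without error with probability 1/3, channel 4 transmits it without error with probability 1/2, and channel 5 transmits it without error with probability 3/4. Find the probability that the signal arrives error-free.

1/16

Each stage is reached only if all earlier stages succeed, so
P = 5/8 × 4/5 × 1/3 × 1/2 × 3/4 = 60/960 = 1/16.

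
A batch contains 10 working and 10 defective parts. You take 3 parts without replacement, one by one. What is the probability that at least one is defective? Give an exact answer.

P(no defective) = 10/20 × 9/19 × 8/18 = 720/6840 = 2/19.
P(at least one) = 1 − 2/19 = 17/19.

17/19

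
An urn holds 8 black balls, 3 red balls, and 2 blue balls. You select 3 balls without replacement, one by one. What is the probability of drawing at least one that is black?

P(no black) = 5/13 × 4/12 × 3/11 = 60/1716 = 5/143.
P(at least one) = 1 − 5/143 = 138/143.

138/143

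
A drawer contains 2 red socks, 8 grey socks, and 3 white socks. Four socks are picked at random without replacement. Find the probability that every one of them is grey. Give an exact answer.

14/143

P(every draw is grey) = 8/13 × 7/12 × 6/11 × 5/10 = 1680/17160 = 14/143.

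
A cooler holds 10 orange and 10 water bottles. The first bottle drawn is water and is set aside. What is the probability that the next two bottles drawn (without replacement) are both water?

After the first draw, 9 of the remaining 19 bottles are water.
P = 9/19 × 8/18 = 72/342 = 4/19.

4/19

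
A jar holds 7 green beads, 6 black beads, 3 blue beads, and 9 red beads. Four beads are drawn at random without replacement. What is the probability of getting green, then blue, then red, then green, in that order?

Chain rule:
P = 7/25 × 3/24 × 9/23 × 6/22 = 1134/303600 = 189/50600.

189/50600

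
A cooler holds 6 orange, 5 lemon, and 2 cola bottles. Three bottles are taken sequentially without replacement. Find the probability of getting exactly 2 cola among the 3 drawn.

One ordering (cola drawn first) has probability 2/13 × 1/12 × 11/11 = 22/1716 = 1/78.
There are C(3,2) = 3 such orderings, each equally likely, so P = 3 × 1/78 = 1/26.

1/26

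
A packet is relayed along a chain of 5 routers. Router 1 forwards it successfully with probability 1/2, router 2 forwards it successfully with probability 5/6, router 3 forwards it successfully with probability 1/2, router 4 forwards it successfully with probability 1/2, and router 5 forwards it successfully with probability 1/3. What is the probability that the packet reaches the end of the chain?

5/144

Each stage is reached only if all earlier stages succeed, so
P = 1/2 × 5/6 × 1/2 × 1/2 × 1/3 = 5/144.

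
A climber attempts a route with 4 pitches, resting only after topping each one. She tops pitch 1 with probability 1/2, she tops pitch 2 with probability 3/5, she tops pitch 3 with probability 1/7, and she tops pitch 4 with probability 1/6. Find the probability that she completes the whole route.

Multiplying along the chain,
P = 1/2 × 3/5 × 1/7 × 1/6 = 3/420 = 1/140.

1/140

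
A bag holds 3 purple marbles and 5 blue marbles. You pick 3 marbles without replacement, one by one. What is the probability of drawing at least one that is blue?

55/56

P(no blue) = 3/8 × 2/7 × 1/6 = 6/336 = 1/56.
P(at least one) = 1 − 1/56 = 55/56.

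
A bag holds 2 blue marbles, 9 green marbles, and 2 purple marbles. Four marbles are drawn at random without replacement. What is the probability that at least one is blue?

7/13

P(no blue) = 11/13 × 10/12 × 9/11 × 8/10 = 7920/17160 = 6/13.
P(at least one) = 1 − 6/13 = 7/13.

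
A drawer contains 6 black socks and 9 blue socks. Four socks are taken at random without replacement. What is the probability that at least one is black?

P(no black) = 9/15 × 8/14 × 7/13 × 6/12 = 3024/32760 = 6/65.
P(at least one) = 1 − 6/65 = 59/65.

59/65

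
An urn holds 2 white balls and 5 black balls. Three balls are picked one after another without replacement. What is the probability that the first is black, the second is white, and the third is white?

1/21

Each draw changes the counts, so multiply the conditional probabilities along the sequence:
P = 5/7 × 2/6 × 1/5 = 10/210 = 1/21.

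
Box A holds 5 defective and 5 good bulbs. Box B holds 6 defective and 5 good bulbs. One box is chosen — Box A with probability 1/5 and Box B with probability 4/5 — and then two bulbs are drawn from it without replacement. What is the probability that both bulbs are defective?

26/99

From Box A: P(both defective) = (5/10)(4/9) = 2/9.
From Box B: P(both defective) = (6/11)(5/10) = 3/11.
Total probability = (1/5)(2/9) + (4/5)(3/11) = 26/99.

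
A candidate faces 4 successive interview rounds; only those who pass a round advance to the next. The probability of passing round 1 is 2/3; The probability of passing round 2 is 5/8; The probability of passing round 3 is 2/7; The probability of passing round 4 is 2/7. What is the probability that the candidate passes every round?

5/147

Multiplying along the chain,
P = 2/3 × 5/8 × 2/7 × 2/7 = 40/1176 = 5/147.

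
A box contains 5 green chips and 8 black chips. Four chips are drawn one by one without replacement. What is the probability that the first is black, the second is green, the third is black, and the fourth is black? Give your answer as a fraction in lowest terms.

14/143

Chain rule:
P = 8/13 × 5/12 × 7/11 × 6/10 = 1680/17160 = 14/143.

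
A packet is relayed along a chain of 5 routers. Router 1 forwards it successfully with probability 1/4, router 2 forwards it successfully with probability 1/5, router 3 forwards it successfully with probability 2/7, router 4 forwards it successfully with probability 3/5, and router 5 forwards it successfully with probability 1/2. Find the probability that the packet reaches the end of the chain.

3/700

Each stage is reached only if all earlier stages succeed, so
P = 1/4 × 1/5 × 2/7 × 3/5 × 1/2 = 6/1400 = 3/700.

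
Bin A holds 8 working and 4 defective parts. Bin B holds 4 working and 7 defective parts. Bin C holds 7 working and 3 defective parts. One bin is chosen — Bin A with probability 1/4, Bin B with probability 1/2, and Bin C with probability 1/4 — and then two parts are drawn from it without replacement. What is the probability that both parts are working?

From Bin A: P(both working) = (8/12)(7/11) = 14/33.
From Bin B: P(both working) = (4/11)(3/10) = 6/55.
From Bin C: P(both working) = (7/10)(6/9) = 7/15.
Total probability = (1/4)(14/33) + (1/2)(6/55) + (1/4)(7/15) = 61/220.

61/220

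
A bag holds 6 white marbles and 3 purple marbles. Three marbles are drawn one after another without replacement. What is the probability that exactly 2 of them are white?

One ordering (white drawn first) has probability 6/9 × 5/8 × 3/7 = 90/504 = 5/28.
There are C(3,2) = 3 such orderings, each equally likely, so P = 3 × 5/28 = 15/28.

15/28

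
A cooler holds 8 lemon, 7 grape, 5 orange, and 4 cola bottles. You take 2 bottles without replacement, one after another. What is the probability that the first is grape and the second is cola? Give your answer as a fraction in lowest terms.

Chain rule:
P = 7/24 × 4/23 = 28/552 = 7/138.

7/138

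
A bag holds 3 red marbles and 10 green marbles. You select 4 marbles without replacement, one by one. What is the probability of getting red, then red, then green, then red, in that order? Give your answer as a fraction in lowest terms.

Each draw changes the counts, so multiply the conditional probabilities along the sequence:
P = 3/13 × 2/12 × 10/11 × 1/10 = 60/17160 = 1/286.

1/286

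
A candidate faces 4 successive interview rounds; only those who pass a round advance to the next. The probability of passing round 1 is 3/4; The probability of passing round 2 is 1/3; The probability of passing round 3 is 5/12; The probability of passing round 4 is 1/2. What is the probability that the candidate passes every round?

5/96

The events are sequential, so multiply the conditional probabilities:
P = 3/4 × 1/3 × 5/12 × 1/2 = 15/288 = 5/96.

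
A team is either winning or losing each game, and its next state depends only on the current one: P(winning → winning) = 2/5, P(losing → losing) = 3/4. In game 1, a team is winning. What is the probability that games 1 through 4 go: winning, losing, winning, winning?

3/50

Game 1 is given. For each transition, use the conditional probability from the current state:
P(losing | winning) = 3/5; P(winning | losing) = 1/4; P(winning | winning) = 2/5.
P = 3/5 × 1/4 × 2/5 = 6/100 = 3/50.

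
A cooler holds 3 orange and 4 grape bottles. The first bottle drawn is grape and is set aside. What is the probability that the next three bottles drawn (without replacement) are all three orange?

1/20

With the first bottle removed, 3 orange remain out of 6.
P = 3/6 × 2/5 × 1/4 = 6/120 = 1/20.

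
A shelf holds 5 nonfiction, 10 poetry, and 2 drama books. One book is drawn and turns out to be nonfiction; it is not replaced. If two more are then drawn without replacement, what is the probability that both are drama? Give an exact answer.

1/120

With the first book removed, 2 drama remain out of 16.
P = 2/16 × 1/15 = 2/240 = 1/120.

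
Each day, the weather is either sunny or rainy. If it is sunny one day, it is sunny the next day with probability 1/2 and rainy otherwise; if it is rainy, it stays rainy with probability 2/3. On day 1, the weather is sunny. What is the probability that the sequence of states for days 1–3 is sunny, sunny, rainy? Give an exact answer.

Day 1 is given. For each transition, use the conditional probability from the current state:
P(sunny | sunny) = 1/2; P(rainy | sunny) = 1/2.
P = 1/2 × 1/2 = 1/4.

1/4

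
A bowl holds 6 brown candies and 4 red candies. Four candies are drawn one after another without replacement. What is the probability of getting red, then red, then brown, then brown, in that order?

Chain rule:
P = 4/10 × 3/9 × 6/8 × 5/7 = 360/5040 = 1/14.

1/14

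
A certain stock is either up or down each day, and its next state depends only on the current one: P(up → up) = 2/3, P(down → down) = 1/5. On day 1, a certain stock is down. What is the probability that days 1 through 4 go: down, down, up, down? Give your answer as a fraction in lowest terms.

4/75

Day 1 is given. For each transition, use the conditional probability from the current state:
P(down | down) = 1/5; P(up | down) = 4/5; P(down | up) = 1/3.
P = 1/5 × 4/5 × 1/3 = 4/75.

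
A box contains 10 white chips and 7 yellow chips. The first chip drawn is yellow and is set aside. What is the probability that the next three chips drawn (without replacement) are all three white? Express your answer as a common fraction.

After the first draw, 10 of the remaining 16 chips are white.
P = 10/16 × 9/15 × 8/14 = 720/3360 = 3/14.

3/14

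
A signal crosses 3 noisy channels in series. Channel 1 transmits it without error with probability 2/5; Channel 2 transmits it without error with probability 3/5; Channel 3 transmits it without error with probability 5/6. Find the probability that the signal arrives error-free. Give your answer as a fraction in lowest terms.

1/5

Multiplying along the chain,
P = 2/5 × 3/5 × 5/6 = 30/150 = 1/5.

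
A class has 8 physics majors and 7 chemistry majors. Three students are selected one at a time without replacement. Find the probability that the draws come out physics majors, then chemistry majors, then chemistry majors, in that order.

Each draw changes the counts, so multiply the conditional probabilities along the sequence:
P = 8/15 × 7/14 × 6/13 = 336/2730 = 8/65.

8/65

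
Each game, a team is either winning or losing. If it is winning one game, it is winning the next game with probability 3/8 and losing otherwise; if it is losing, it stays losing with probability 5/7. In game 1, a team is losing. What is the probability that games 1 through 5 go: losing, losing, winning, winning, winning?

45/1568

Game 1 is given. For each transition, use the conditional probability from the current state:
P(losing | losing) = 5/7; P(winning | losing) = 2/7; P(winning | winning) = 3/8; P(winning | winning) = 3/8.
P = 5/7 × 2/7 × 3/8 × 3/8 = 90/3136 = 45/1568.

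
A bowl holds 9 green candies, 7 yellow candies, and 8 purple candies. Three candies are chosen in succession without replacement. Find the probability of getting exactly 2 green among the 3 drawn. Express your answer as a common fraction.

One ordering (green drawn first) has probability 9/24 × 8/23 × 15/22 = 1080/12144 = 45/506.
There are C(3,2) = 3 such orderings, each equally likely, so P = 3 × 45/506 = 135/506.

135/506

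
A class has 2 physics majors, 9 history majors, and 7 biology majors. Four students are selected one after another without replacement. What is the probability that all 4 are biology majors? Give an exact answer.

7/612

P = 7/18 × 6/17 × 5/16 × 4/15 = 840/73440 = 7/612.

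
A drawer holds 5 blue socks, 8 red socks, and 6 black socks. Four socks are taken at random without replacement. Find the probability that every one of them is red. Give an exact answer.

P = 8/19 × 7/18 × 6/17 × 5/16 = 1680/93024 = 35/1938.

35/1938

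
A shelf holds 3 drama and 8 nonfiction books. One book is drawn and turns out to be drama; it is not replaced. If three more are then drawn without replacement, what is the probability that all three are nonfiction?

With the first book removed, 8 nonfiction remain out of 10.
P = 8/10 × 7/9 × 6/8 = 336/720 = 7/15.

7/15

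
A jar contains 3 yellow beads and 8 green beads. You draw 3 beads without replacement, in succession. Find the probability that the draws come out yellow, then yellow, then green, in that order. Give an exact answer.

8/165

Chain rule:
P = 3/11 × 2/10 × 8/9 = 48/990 = 8/165.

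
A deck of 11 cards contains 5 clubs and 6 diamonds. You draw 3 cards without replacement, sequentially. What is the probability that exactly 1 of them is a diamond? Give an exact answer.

4/11

One ordering (a diamond drawn first) has probability 6/11 × 5/10 × 4/9 = 120/990 = 4/33.
There are C(3,1) = 3 such orderings, each equally likely, so P = 3 × 4/33 = 4/11.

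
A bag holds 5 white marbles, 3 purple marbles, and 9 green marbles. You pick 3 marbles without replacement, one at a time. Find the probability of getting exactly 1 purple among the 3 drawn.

273/680

One ordering (purple drawn first) has probability 3/17 × 14/16 × 13/15 = 546/4080 = 91/680.
There are C(3,1) = 3 such orderings, each equally likely, so P = 3 × 91/680 = 273/680.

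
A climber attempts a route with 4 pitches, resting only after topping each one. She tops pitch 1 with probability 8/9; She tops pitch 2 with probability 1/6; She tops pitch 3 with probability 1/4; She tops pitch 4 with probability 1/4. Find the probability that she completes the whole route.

Each stage is reached only if all earlier stages succeed, so
P = 8/9 × 1/6 × 1/4 × 1/4 = 8/864 = 1/108.

1/108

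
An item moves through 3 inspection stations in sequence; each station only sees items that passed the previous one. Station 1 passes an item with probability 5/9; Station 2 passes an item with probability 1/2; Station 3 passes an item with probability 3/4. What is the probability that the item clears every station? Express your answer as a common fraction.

5/24

The events are sequential, so multiply the conditional probabilities:
P = 5/9 × 1/2 × 3/4 = 15/72 = 5/24.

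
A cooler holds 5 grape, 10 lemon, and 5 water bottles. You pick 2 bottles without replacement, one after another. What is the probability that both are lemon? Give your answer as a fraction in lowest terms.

P(every draw is lemon) = 10/20 × 9/19 = 90/380 = 9/38.

9/38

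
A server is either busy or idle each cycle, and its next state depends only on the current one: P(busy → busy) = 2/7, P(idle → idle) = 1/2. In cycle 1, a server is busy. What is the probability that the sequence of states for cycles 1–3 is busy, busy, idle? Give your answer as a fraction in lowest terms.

Cycle 1 is given. For each transition, use the conditional probability from the current state:
P(busy | busy) = 2/7; P(idle | busy) = 5/7.
P = 2/7 × 5/7 = 10/49.

10/49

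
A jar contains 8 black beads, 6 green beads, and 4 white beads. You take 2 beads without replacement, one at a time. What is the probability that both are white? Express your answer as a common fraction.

P = 4/18 × 3/17 = 12/306 = 2/51.

2/51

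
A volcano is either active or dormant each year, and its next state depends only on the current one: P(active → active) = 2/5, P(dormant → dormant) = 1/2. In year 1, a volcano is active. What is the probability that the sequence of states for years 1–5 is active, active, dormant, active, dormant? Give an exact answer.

9/125

Year 1 is given. For each transition, use the conditional probability from the current state:
P(active | active) = 2/5; P(dormant | active) = 3/5; P(active | dormant) = 1/2; P(dormant | active) = 3/5.
P = 2/5 × 3/5 × 1/2 × 3/5 = 18/250 = 9/125.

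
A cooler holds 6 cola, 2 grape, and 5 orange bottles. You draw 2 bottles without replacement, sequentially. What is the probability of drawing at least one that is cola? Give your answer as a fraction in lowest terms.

P(no cola) = 7/13 × 6/12 = 42/156 = 7/26.
P(at least one) = 1 − 7/26 = 19/26.

19/26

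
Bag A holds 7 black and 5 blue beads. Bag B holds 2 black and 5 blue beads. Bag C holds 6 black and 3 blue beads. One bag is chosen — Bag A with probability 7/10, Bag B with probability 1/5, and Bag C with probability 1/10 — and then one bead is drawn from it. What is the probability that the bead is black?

149/280

From Bag A: P(black) = 7/12.
From Bag B: P(black) = 2/7.
From Bag C: P(black) = 6/9.
Total probability = (7/10)(7/12) + (1/5)(2/7) + (1/10)(6/9) = 149/280.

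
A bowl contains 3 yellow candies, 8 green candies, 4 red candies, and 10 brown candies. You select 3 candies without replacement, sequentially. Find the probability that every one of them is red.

1/575

P = 4/25 × 3/24 × 2/23 = 24/13800 = 1/575.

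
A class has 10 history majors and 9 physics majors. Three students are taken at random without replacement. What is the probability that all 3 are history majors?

40/323

P(all history majors) = 10/19 × 9/18 × 8/17 = 720/5814 = 40/323.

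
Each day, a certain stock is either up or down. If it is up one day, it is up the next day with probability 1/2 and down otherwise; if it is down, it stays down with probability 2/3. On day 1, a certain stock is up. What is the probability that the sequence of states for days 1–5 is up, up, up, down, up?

1/24

Day 1 is given. For each transition, use the conditional probability from the current state:
P(up | up) = 1/2; P(up | up) = 1/2; P(down | up) = 1/2; P(up | down) = 1/3.
P = 1/2 × 1/2 × 1/2 × 1/3 = 1/24.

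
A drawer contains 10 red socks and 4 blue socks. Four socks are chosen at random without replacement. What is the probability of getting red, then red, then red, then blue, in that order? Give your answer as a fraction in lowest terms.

Multiply the probability of each draw given the previous ones:
P = 10/14 × 9/13 × 8/12 × 4/11 = 2880/24024 = 120/1001.

120/1001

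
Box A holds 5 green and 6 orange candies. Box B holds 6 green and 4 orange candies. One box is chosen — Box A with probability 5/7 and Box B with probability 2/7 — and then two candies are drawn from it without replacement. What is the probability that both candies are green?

52/231

From Box A: P(both green) = (5/11)(4/10) = 2/11.
From Box B: P(both green) = (6/10)(5/9) = 1/3.
Total probability = (5/7)(2/11) + (2/7)(1/3) = 52/231.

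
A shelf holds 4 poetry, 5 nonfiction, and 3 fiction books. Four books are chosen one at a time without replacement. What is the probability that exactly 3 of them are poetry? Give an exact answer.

32/495

One ordering (poetry drawn first) has probability 4/12 × 3/11 × 2/10 × 8/9 = 192/11880 = 8/495.
There are C(4,3) = 4 such orderings, each equally likely, so P = 4 × 8/495 = 32/495.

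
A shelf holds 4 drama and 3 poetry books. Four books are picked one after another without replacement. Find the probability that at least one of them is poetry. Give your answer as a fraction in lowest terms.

34/35

P(no poetry) = 4/7 × 3/6 × 2/5 × 1/4 = 24/840 = 1/35.
P(at least one) = 1 − 1/35 = 34/35.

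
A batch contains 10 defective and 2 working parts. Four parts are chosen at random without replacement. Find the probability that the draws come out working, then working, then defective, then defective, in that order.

1/66

Multiply the probability of each draw given the previous ones:
P = 2/12 × 1/11 × 10/10 × 9/9 = 180/11880 = 1/66.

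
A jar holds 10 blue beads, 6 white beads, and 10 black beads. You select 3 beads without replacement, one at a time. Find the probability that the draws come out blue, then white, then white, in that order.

Each draw changes the counts, so multiply the conditional probabilities along the sequence:
P = 10/26 × 6/25 × 5/24 = 300/15600 = 1/52.

1/52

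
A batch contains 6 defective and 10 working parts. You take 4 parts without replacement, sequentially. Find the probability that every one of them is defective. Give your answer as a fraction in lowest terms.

P(every draw is defective) = 6/16 × 5/15 × 4/14 × 3/13 = 360/43680 = 3/364.

3/364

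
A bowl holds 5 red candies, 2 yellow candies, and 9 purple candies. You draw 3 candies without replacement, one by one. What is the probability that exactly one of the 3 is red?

55/112

One ordering (red drawn first) has probability 5/16 × 11/15 × 10/14 = 550/3360 = 55/336.
There are C(3,1) = 3 such orderings, each equally likely, so P = 3 × 55/336 = 55/112.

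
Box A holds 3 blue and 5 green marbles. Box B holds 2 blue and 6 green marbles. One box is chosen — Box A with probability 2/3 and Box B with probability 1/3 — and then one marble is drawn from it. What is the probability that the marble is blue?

From Box A: P(blue) = 3/8.
From Box B: P(blue) = 2/8.
Total probability = (2/3)(3/8) + (1/3)(2/8) = 1/3.

1/3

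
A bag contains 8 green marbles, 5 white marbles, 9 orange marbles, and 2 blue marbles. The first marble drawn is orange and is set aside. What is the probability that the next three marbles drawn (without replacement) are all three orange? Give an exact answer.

With the first marble removed, 8 orange remain out of 23.
P = 8/23 × 7/22 × 6/21 = 336/10626 = 8/253.

8/253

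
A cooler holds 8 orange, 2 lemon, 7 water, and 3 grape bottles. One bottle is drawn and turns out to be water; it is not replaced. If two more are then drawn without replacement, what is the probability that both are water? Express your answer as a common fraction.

After the first draw, 6 of the remaining 19 bottles are water.
P = 6/19 × 5/18 = 30/342 = 5/57.

5/57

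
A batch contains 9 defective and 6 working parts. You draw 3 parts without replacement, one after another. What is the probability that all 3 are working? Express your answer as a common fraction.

P(all working) = 6/15 × 5/14 × 4/13 = 120/2730 = 4/91.

4/91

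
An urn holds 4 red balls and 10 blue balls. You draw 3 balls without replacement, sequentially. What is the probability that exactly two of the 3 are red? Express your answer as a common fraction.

15/91

One ordering (red drawn first) has probability 4/14 × 3/13 × 10/12 = 120/2184 = 5/91.
There are C(3,2) = 3 such orderings, each equally likely, so P = 3 × 5/91 = 15/91.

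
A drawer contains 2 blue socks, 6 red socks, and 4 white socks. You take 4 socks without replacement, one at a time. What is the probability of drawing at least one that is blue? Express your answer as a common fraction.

P(no blue) = 10/12 × 9/11 × 8/10 × 7/9 = 5040/11880 = 14/33.
P(at least one) = 1 − 14/33 = 19/33.

19/33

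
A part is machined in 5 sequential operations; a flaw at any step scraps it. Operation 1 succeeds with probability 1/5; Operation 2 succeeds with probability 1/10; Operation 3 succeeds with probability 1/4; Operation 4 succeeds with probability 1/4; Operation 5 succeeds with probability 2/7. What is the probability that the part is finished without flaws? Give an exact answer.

1/2800

Multiplying along the chain,
P = 1/5 × 1/10 × 1/4 × 1/4 × 2/7 = 2/5600 = 1/2800.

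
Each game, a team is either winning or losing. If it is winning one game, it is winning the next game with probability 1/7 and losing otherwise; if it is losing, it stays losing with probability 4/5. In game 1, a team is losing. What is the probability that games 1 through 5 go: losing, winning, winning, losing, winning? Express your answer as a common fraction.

6/1225

Game 1 is given. For each transition, use the conditional probability from the current state:
P(winning | losing) = 1/5; P(winning | winning) = 1/7; P(losing | winning) = 6/7; P(winning | losing) = 1/5.
P = 1/5 × 1/7 × 6/7 × 1/5 = 6/1225.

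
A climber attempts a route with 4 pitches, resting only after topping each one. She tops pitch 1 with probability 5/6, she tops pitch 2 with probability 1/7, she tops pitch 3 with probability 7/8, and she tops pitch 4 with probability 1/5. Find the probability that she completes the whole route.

1/48

Each stage is reached only if all earlier stages succeed, so
P = 5/6 × 1/7 × 7/8 × 1/5 = 35/1680 = 1/48.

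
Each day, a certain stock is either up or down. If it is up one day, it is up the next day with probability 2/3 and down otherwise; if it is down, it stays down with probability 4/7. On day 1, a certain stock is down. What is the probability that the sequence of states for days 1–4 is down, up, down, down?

4/49

Day 1 is given. For each transition, use the conditional probability from the current state:
P(up | down) = 3/7; P(down | up) = 1/3; P(down | down) = 4/7.
P = 3/7 × 1/3 × 4/7 = 12/147 = 4/49.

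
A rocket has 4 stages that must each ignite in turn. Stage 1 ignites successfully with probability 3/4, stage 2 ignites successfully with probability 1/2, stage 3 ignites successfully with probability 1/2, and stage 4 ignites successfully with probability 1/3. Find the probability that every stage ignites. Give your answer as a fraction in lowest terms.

Each stage is reached only if all earlier stages succeed, so
P = 3/4 × 1/2 × 1/2 × 1/3 = 3/48 = 1/16.

1/16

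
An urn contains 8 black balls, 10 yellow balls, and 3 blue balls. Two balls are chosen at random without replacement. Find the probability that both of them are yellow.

P(all yellow) = 10/21 × 9/20 = 90/420 = 3/14.

3/14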